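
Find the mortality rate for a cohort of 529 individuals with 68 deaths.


Mortality rate = 68 / 529 = 0.128544 ≈ 0.1285

0.1285


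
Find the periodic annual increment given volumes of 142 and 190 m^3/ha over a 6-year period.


PAI = (V2 - V1) / period = (190 - 142) / 6 = 48 / 6 = 8.00 m^3/ha/yr

8.00 m^3/ha/yr


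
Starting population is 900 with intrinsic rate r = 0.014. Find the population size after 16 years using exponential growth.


r*t = 0.014 * 16 = 0.224
exp(0.224) = 1.25107
N = 900 * 1.25107 = 1125.96 ≈ 1126

1126


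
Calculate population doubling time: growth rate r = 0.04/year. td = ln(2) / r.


td = ln(2) / 0.04 = 0.693147 / 0.04 = 17.3287 ≈ 17.3 years

17.3 years


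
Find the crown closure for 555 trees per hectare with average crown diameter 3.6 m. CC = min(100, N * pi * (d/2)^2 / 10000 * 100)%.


(d/2)^2 = (3.6/2)^2 = 1.8^2 = 3.24
Crown area = 3.141593 * 3.24 = 10.1788 m^2
N * area / 10000 * 100 = 555 * 10.1788 / 10000 * 100 = 56.4923
CC = min(100, 56.4923) = 56.4923 ≈ 56.5%

56.5%


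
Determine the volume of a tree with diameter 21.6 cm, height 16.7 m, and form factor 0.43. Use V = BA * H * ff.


(D/200)^2 = (21.6/200)^2 = 0.108^2 = 0.011664
BA = 3.141593 * 0.011664 = 0.0366435 m^2
V = 0.0366435 * 16.7 * 0.43 = 0.263137 ≈ 0.263 m^3

0.263 m^3


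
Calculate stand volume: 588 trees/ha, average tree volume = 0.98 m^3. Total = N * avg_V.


V_stand = 588 * 0.98 = 576.24 ≈ 576.2 m^3/ha

576.2 m^3/ha


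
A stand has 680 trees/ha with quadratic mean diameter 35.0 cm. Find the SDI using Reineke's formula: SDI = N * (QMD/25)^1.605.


QMD/25 = 35.0/25 = 1.4
(1.4)^1.605 = exp(1.605 * ln(1.4)) = exp(1.605 * 0.336472) = exp(0.540038) = 1.71607
SDI = 680 * 1.71607 = 1166.93 ≈ 1167

1167


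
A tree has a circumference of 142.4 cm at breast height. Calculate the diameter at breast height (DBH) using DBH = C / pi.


DBH = C / pi = 142.4 / 3.141593 = 45.3273 ≈ 45.33 cm

45.33 cm


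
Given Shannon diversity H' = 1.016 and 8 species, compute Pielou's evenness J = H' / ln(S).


ln(8) = 2.07944
J = H' / ln(S) = 1.016 / 2.07944 = 0.488593 ≈ 0.4886

0.4886


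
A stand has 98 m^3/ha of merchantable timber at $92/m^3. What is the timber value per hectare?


Value = 98 * 92 = $9016/ha

$9016/ha


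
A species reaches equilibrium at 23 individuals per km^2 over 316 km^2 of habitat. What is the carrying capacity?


K = 23 * 316 = 7268 individuals

7268 individuals


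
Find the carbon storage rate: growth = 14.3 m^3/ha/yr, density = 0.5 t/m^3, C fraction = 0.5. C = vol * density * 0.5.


C = 14.3 * 0.5 * 0.5 = 3.575 ≈ 3.58 t C/ha/yr

3.58 t C/ha/yr


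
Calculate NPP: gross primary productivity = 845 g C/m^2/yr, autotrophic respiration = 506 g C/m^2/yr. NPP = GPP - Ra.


NPP = GPP - Ra = 845 - 506 = 339 g C/m^2/yr

339 g C/m^2/yr


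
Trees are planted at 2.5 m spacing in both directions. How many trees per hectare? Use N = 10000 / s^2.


N = 10000 / 2.5^2 = 10000 / 6.25 = 1600.00 ≈ 1600 trees/ha

1600 trees/ha


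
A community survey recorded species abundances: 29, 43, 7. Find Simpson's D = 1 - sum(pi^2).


Total N = 29 + 43 + 7 = 79
Per-species terms:
  p = 29/79 = 0.367089; p^2 = 0.367089^2 = 0.134754
  p = 43/79 = 0.544304; p^2 = 0.544304^2 = 0.296267
  p = 7/79 = 0.088608; p^2 = 0.088608^2 = 0.007851
sum(p^2) = 0.134754 + 0.296267 + 0.007851 = 0.438872
D = 1 - 0.438872 = 0.561128 ≈ 0.5611

0.5611


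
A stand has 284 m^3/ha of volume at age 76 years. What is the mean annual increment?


MAI = 284 / 76 = 3.7368 ≈ 3.74 m^3/ha/yr

3.74 m^3/ha/yr


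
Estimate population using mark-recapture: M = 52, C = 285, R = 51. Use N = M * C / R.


N = M * C / R = 52 * 285 / 51 = 14820 / 51 = 290.59 ≈ 291

291 individuals


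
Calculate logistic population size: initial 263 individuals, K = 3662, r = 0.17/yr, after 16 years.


(K - N0)/N0 = (3662 - 263)/263 = 3399/263 = 12.9240
r*t = 0.17 * 16 = 2.72; exp(-2.72) = 0.0658748
12.9240 * 0.0658748 = 0.851366
1 + 0.851366 = 1.85137
N = 3662 / 1.85137 = 1977.99 ≈ 1978

1978


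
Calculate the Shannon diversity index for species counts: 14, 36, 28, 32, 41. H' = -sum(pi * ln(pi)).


Total N = 14 + 36 + 28 + 32 + 41 = 151
Per-species terms:
  p = 14/151 = 0.092715; ln(p) = -2.378225; p*ln(p) = 0.092715 * (-2.378225) = -0.220497
  p = 36/151 = 0.238411; ln(p) = -1.433759; p*ln(p) = 0.238411 * (-1.433759) = -0.341824
  p = 28/151 = 0.185430; ln(p) = -1.685078; p*ln(p) = 0.185430 * (-1.685078) = -0.312464
  p = 32/151 = 0.211921; ln(p) = -1.551542; p*ln(p) = 0.211921 * (-1.551542) = -0.328804
  p = 41/151 = 0.271523; ln(p) = -1.303708; p*ln(p) = 0.271523 * (-1.303708) = -0.353987
sum(p*ln(p)) = (-0.220497) + (-0.341824) + (-0.312464) + (-0.328804) + (-0.353987) = -1.557576
H' = -(-1.557576) = 1.557576 ≈ 1.5576

1.5576


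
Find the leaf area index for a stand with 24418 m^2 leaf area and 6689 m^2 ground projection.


LAI = 24418 / 6689 = 3.6505 ≈ 3.65

3.65


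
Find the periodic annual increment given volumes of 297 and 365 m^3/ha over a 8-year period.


PAI = (V2 - V1) / period = (365 - 297) / 8 = 68 / 8 = 8.50 m^3/ha/yr

8.50 m^3/ha/yr


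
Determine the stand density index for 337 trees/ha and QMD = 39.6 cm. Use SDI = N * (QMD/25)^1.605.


QMD/25 = 39.6/25 = 1.584
(1.584)^1.605 = exp(1.605 * ln(1.584)) = exp(1.605 * 0.459953) = exp(0.738225) = 2.09222
SDI = 337 * 2.09222 = 705.078 ≈ 705

705


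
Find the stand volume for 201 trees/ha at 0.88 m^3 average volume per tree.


V_stand = 201 * 0.88 = 176.88 ≈ 176.9 m^3/ha

176.9 m^3/ha


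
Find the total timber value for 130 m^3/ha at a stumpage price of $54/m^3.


Value = 130 * 54 = $7020/ha

$7020/ha


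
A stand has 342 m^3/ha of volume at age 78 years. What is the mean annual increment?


MAI = 342 / 78 = 4.3846 ≈ 4.38 m^3/ha/yr

4.38 m^3/ha/yr


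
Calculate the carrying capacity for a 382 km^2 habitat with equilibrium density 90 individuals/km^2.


K = 90 * 382 = 34380 individuals

34380 individuals


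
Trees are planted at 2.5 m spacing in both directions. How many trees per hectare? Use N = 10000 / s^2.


N = 10000 / 2.5^2 = 10000 / 6.25 = 1600.00 ≈ 1600 trees/ha

1600 trees/ha


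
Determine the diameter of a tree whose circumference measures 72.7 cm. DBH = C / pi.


DBH = C / pi = 72.7 / 3.141593 = 23.1411 ≈ 23.14 cm

23.14 cm


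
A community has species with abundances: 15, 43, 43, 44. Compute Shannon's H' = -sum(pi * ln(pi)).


Total N = 15 + 43 + 43 + 44 = 145
Per-species terms:
  p = 15/145 = 0.103448; ln(p) = -2.268686; p*ln(p) = 0.103448 * (-2.268686) = -0.234691
  p = 43/145 = 0.296552; ln(p) = -1.215533; p*ln(p) = 0.296552 * (-1.215533) = -0.360469
  p = 43/145 = 0.296552; ln(p) = -1.215533; p*ln(p) = 0.296552 * (-1.215533) = -0.360469
  p = 44/145 = 0.303448; ln(p) = -1.192545; p*ln(p) = 0.303448 * (-1.192545) = -0.361875
sum(p*ln(p)) = (-0.234691) + (-0.360469) + (-0.360469) + (-0.361875) = -1.317504
H' = -(-1.317504) = 1.317504 ≈ 1.3175

1.3175


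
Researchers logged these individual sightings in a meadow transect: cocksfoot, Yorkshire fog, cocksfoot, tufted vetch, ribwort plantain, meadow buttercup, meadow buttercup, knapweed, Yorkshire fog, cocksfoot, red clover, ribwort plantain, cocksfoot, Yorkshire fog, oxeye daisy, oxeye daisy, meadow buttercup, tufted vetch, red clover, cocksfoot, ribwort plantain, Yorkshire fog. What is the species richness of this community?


Total individuals logged = 22
Distinct species (count of individuals): cocksfoot (5), Yorkshire fog (4), tufted vetch (2), ribwort plantain (3), meadow buttercup (3), knapweed (1), red clover (2), oxeye daisy (2)
Species richness = number of distinct species = 8

8


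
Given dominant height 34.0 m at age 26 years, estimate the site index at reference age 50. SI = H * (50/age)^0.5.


50/26 = 1.92308
(1.92308)^0.5 = 1.38675
SI = 34.0 * 1.38675 = 47.1495 ≈ 47.1 m

47.1 m


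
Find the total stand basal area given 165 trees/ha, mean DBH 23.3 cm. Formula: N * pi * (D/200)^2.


(D/200)^2 = (23.3/200)^2 = 0.1165^2 = 0.01357225
Individual BA = 3.141593 * 0.01357225 = 0.0426385 m^2
Stand BA = 165 * 0.0426385 = 7.03535 ≈ 7.04 m^2/ha

7.04 m^2/ha


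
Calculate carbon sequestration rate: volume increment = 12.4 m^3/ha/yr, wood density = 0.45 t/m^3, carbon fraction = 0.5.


C = 12.4 * 0.45 * 0.5 = 2.79 t C/ha/yr

2.79 t C/ha/yr


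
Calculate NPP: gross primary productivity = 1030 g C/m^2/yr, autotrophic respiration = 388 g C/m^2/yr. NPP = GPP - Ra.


NPP = GPP - Ra = 1030 - 388 = 642 g C/m^2/yr

642 g C/m^2/yr


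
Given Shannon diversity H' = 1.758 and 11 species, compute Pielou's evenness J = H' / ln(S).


ln(11) = 2.39790
J = H' / ln(S) = 1.758 / 2.39790 = 0.733141 ≈ 0.7331

0.7331


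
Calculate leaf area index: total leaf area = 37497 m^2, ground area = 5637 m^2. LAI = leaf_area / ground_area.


LAI = 37497 / 5637 = 6.6519 ≈ 6.65

6.65


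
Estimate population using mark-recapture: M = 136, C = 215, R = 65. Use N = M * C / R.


N = M * C / R = 136 * 215 / 65 = 29240 / 65 = 449.85 ≈ 450

450 individuals


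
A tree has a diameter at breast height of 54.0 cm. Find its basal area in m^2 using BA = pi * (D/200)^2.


D/200 = 54.0/200 = 0.27 m
(D/200)^2 = 0.27^2 = 0.0729
BA = 3.141593 * 0.0729 = 0.229022 ≈ 0.2290 m^2

0.2290 m^2


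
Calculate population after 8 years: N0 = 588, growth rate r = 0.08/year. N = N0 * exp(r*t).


r*t = 0.08 * 8 = 0.64
exp(0.64) = 1.89648
N = 588 * 1.89648 = 1115.13 ≈ 1115

1115


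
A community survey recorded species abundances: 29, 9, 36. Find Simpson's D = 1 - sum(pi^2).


Total N = 29 + 9 + 36 = 74
Per-species terms:
  p = 29/74 = 0.391892; p^2 = 0.391892^2 = 0.153579
  p = 9/74 = 0.121622; p^2 = 0.121622^2 = 0.014792
  p = 36/74 = 0.486486; p^2 = 0.486486^2 = 0.236669
sum(p^2) = 0.153579 + 0.014792 + 0.236669 = 0.405040
D = 1 - 0.405040 = 0.594960 ≈ 0.5950

0.5950


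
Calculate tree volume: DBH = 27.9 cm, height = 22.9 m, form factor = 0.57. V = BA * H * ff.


(D/200)^2 = (27.9/200)^2 = 0.1395^2 = 0.01946025
BA = 3.141593 * 0.01946025 = 0.0611362 m^2
V = 0.0611362 * 22.9 * 0.57 = 0.798011 ≈ 0.798 m^3

0.798 m^3


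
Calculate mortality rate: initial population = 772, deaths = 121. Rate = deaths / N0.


Mortality rate = 121 / 772 = 0.156736 ≈ 0.1567

0.1567


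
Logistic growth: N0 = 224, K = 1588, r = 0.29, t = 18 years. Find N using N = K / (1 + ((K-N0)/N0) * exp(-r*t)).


(K - N0)/N0 = (1588 - 224)/224 = 1364/224 = 6.08929
r*t = 0.29 * 18 = 5.22; exp(-5.22) = 0.00540733
6.08929 * 0.00540733 = 0.0329268
1 + 0.0329268 = 1.03293
N = 1588 / 1.03293 = 1537.37 ≈ 1537

1537


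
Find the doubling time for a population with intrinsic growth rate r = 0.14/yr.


td = ln(2) / 0.14 = 0.693147 / 0.14 = 4.95105 ≈ 5.0 years

5.0 years


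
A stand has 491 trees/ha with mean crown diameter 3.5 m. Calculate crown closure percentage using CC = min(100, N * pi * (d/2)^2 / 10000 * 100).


(d/2)^2 = (3.5/2)^2 = 1.75^2 = 3.0625
Crown area = 3.141593 * 3.0625 = 9.62113 m^2
N * area / 10000 * 100 = 491 * 9.62113 / 10000 * 100 = 47.2397
CC = min(100, 47.2397) = 47.2397 ≈ 47.2%

47.2%


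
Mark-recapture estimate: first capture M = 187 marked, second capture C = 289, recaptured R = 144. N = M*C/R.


N = M * C / R = 187 * 289 / 144 = 54043 / 144 = 375.30 ≈ 375

375 individuals


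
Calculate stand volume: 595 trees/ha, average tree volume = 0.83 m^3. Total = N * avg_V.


V_stand = 595 * 0.83 = 493.85 ≈ 493.9 m^3/ha

493.9 m^3/ha


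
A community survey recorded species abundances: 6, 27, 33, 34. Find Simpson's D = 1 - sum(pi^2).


Total N = 6 + 27 + 33 + 34 = 100
Per-species terms:
  p = 6/100 = 0.060000; p^2 = 0.060000^2 = 0.003600
  p = 27/100 = 0.270000; p^2 = 0.270000^2 = 0.072900
  p = 33/100 = 0.330000; p^2 = 0.330000^2 = 0.108900
  p = 34/100 = 0.340000; p^2 = 0.340000^2 = 0.115600
sum(p^2) = 0.003600 + 0.072900 + 0.108900 + 0.115600 = 0.301000
D = 1 - 0.301000 = 0.699000 ≈ 0.6990

0.6990


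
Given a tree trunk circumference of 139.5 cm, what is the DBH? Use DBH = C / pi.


DBH = C / pi = 139.5 / 3.141593 = 44.4042 ≈ 44.40 cm

44.40 cm


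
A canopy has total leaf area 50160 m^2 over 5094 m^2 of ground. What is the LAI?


LAI = 50160 / 5094 = 9.8469 ≈ 9.85

9.85


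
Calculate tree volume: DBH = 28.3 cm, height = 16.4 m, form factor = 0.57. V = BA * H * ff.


(D/200)^2 = (28.3/200)^2 = 0.1415^2 = 0.02002225
BA = 3.141593 * 0.02002225 = 0.0629018 m^2
V = 0.0629018 * 16.4 * 0.57 = 0.588006 ≈ 0.588 m^3

0.588 m^3


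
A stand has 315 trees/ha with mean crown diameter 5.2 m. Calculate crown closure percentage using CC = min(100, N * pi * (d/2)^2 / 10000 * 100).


(d/2)^2 = (5.2/2)^2 = 2.6^2 = 6.76
Crown area = 3.141593 * 6.76 = 21.2372 m^2
N * area / 10000 * 100 = 315 * 21.2372 / 10000 * 100 = 66.8972
CC = min(100, 66.8972) = 66.8972 ≈ 66.9%

66.9%


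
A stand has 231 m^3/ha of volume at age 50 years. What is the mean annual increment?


MAI = 231 / 50 = 4.62 m^3/ha/yr

4.62 m^3/ha/yr


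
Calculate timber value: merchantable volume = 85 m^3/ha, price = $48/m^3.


Value = 85 * 48 = $4080/ha

$4080/ha


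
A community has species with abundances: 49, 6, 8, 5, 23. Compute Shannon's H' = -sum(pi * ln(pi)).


Total N = 49 + 6 + 8 + 5 + 23 = 91
Per-species terms:
  p = 49/91 = 0.538462; ln(p) = -0.619038; p*ln(p) = 0.538462 * (-0.619038) = -0.333328
  p = 6/91 = 0.065934; ln(p) = -2.719101; p*ln(p) = 0.065934 * (-2.719101) = -0.179281
  p = 8/91 = 0.087912; ln(p) = -2.431419; p*ln(p) = 0.087912 * (-2.431419) = -0.213751
  p = 5/91 = 0.054945; ln(p) = -2.901423; p*ln(p) = 0.054945 * (-2.901423) = -0.159419
  p = 23/91 = 0.252747; ln(p) = -1.375366; p*ln(p) = 0.252747 * (-1.375366) = -0.347620
sum(p*ln(p)) = (-0.333328) + (-0.179281) + (-0.213751) + (-0.159419) + (-0.347620) = -1.233399
H' = -(-1.233399) = 1.233399 ≈ 1.2334

1.2334


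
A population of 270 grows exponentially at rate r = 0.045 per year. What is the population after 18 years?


r*t = 0.045 * 18 = 0.81
exp(0.81) = 2.24791
N = 270 * 2.24791 = 606.936 ≈ 607

607


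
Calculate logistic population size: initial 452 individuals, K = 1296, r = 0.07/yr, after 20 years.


(K - N0)/N0 = (1296 - 452)/452 = 844/452 = 1.86726
r*t = 0.07 * 20 = 1.4; exp(-1.4) = 0.246597
1.86726 * 0.246597 = 0.460461
1 + 0.460461 = 1.46046
N = 1296 / 1.46046 = 887.392 ≈ 887

887


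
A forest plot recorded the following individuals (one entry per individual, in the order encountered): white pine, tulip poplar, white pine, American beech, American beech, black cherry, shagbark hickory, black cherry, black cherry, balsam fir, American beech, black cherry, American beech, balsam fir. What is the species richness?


Total individuals logged = 14
Distinct species (count of individuals): white pine (2), tulip poplar (1), American beech (4), black cherry (4), shagbark hickory (1), balsam fir (2)
Species richness = number of distinct species = 6

6


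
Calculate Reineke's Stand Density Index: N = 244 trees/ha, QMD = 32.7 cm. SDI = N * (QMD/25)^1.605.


QMD/25 = 32.7/25 = 1.308
(1.308)^1.605 = exp(1.605 * ln(1.308)) = exp(1.605 * 0.268499) = exp(0.430941) = 1.53870
SDI = 244 * 1.53870 = 375.443 ≈ 375

375


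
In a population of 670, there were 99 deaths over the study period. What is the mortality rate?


Mortality rate = 99 / 670 = 0.147761 ≈ 0.1478

0.1478


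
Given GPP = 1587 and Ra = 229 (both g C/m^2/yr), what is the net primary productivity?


NPP = GPP - Ra = 1587 - 229 = 1358 g C/m^2/yr

1358 g C/m^2/yr


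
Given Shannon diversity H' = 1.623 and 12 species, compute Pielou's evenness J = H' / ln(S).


ln(12) = 2.48491
J = H' / ln(S) = 1.623 / 2.48491 = 0.653142 ≈ 0.6531

0.6531


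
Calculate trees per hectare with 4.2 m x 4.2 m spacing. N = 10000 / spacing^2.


N = 10000 / 4.2^2 = 10000 / 17.64 = 566.893 ≈ 567 trees/ha

567 trees/ha


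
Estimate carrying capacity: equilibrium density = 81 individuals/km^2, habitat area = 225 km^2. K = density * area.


K = 81 * 225 = 18225 individuals

18225 individuals


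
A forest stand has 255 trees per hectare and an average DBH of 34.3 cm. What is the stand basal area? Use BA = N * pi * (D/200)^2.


(D/200)^2 = (34.3/200)^2 = 0.1715^2 = 0.02941225
Individual BA = 3.141593 * 0.02941225 = 0.0924013 m^2
Stand BA = 255 * 0.0924013 = 23.5623 ≈ 23.56 m^2/ha

23.56 m^2/ha


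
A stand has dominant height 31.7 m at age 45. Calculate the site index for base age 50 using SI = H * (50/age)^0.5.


50/45 = 1.11111
(1.11111)^0.5 = 1.05409
SI = 31.7 * 1.05409 = 33.4147 ≈ 33.4 m

33.4 m


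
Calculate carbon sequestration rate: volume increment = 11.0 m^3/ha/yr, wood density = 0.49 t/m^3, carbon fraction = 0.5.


C = 11.0 * 0.49 * 0.5 = 2.695 ≈ 2.70 t C/ha/yr

2.70 t C/ha/yr


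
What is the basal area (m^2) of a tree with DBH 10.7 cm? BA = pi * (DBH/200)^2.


D/200 = 10.7/200 = 0.0535 m
(D/200)^2 = 0.0535^2 = 0.00286225
BA = 3.141593 * 0.00286225 = 0.00899202 ≈ 0.0090 m^2

0.0090 m^2


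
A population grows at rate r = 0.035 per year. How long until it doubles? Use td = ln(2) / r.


td = ln(2) / 0.035 = 0.693147 / 0.035 = 19.8042 ≈ 19.8 years

19.8 years


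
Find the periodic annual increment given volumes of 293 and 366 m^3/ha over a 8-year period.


PAI = (V2 - V1) / period = (366 - 293) / 8 = 73 / 8 = 9.1250 ≈ 9.13 m^3/ha/yr

9.13 m^3/ha/yr


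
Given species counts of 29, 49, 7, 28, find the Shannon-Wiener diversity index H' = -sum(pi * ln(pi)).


Total N = 29 + 49 + 7 + 28 = 113
Per-species terms:
  p = 29/113 = 0.256637; ln(p) = -1.360093; p*ln(p) = 0.256637 * (-1.360093) = -0.349050
  p = 49/113 = 0.433628; ln(p) = -0.835568; p*ln(p) = 0.433628 * (-0.835568) = -0.362326
  p = 7/113 = 0.061947; ln(p) = -2.781476; p*ln(p) = 0.061947 * (-2.781476) = -0.172304
  p = 28/113 = 0.247788; ln(p) = -1.395182; p*ln(p) = 0.247788 * (-1.395182) = -0.345709
sum(p*ln(p)) = (-0.349050) + (-0.362326) + (-0.172304) + (-0.345709) = -1.229389
H' = -(-1.229389) = 1.229389 ≈ 1.2294

1.2294


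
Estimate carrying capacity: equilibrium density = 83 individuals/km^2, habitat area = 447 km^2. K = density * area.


K = 83 * 447 = 37101 individuals

37101 individuals


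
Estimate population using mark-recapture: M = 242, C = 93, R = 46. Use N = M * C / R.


N = M * C / R = 242 * 93 / 46 = 22506 / 46 = 489.26 ≈ 489

489 individuals


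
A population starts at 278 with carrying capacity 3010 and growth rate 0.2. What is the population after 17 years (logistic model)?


(K - N0)/N0 = (3010 - 278)/278 = 2732/278 = 9.82734
r*t = 0.2 * 17 = 3.4; exp(-3.4) = 0.0333733
9.82734 * 0.0333733 = 0.327971
1 + 0.327971 = 1.32797
N = 3010 / 1.32797 = 2266.62 ≈ 2267

2267


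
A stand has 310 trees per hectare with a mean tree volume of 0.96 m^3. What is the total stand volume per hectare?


V_stand = 310 * 0.96 = 297.6 m^3/ha

297.6 m^3/ha


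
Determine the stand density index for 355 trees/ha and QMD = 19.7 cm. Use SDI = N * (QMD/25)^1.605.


QMD/25 = 19.7/25 = 0.788
(0.788)^1.605 = exp(1.605 * ln(0.788)) = exp(1.605 * (-0.238257)) = exp(-0.382402) = 0.682221
SDI = 355 * 0.682221 = 242.188 ≈ 242

242


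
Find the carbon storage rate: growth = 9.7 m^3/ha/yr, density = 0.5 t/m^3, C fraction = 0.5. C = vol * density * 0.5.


C = 9.7 * 0.5 * 0.5 = 2.425 ≈ 2.43 t C/ha/yr

2.43 t C/ha/yr


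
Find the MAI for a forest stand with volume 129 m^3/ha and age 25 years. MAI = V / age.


MAI = 129 / 25 = 5.16 m^3/ha/yr

5.16 m^3/ha/yr


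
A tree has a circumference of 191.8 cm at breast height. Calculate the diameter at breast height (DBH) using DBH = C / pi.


DBH = C / pi = 191.8 / 3.141593 = 61.0518 ≈ 61.05 cm

61.05 cm


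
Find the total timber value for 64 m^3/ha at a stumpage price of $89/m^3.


Value = 64 * 89 = $5696/ha

$5696/ha


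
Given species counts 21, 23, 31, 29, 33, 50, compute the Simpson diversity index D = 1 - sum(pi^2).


Total N = 21 + 23 + 31 + 29 + 33 + 50 = 187
Per-species terms:
  p = 21/187 = 0.112299; p^2 = 0.112299^2 = 0.012611
  p = 23/187 = 0.122995; p^2 = 0.122995^2 = 0.015128
  p = 31/187 = 0.165775; p^2 = 0.165775^2 = 0.027481
  p = 29/187 = 0.155080; p^2 = 0.155080^2 = 0.024050
  p = 33/187 = 0.176471; p^2 = 0.176471^2 = 0.031142
  p = 50/187 = 0.267380; p^2 = 0.267380^2 = 0.071492
sum(p^2) = 0.012611 + 0.015128 + 0.027481 + 0.024050 + 0.031142 + 0.071492 = 0.181904
D = 1 - 0.181904 = 0.818096 ≈ 0.8181

0.8181


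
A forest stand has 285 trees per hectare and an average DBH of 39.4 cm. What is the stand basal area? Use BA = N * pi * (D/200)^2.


(D/200)^2 = (39.4/200)^2 = 0.197^2 = 0.038809
Individual BA = 3.141593 * 0.038809 = 0.121922 m^2
Stand BA = 285 * 0.121922 = 34.7478 ≈ 34.75 m^2/ha

34.75 m^2/ha


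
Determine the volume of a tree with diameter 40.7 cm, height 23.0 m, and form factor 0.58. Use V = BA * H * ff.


(D/200)^2 = (40.7/200)^2 = 0.2035^2 = 0.04141225
BA = 3.141593 * 0.04141225 = 0.130100 m^2
V = 0.130100 * 23.0 * 0.58 = 1.73553 ≈ 1.736 m^3

1.736 m^3


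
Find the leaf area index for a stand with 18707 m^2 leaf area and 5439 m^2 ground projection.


LAI = 18707 / 5439 = 3.4394 ≈ 3.44

3.44


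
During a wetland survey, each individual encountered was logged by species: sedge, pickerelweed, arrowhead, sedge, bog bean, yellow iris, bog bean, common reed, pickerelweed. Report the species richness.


Total individuals logged = 9
Distinct species (count of individuals): sedge (2), pickerelweed (2), arrowhead (1), bog bean (2), yellow iris (1), common reed (1)
Species richness = number of distinct species = 6

6


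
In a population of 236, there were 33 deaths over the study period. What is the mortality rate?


Mortality rate = 33 / 236 = 0.139831 ≈ 0.1398

0.1398


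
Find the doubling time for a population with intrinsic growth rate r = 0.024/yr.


td = ln(2) / 0.024 = 0.693147 / 0.024 = 28.8811 ≈ 28.9 years

28.9 years


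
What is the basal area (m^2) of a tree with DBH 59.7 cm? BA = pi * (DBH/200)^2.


D/200 = 59.7/200 = 0.2985 m
(D/200)^2 = 0.2985^2 = 0.08910225
BA = 3.141593 * 0.08910225 = 0.279923 ≈ 0.2799 m^2

0.2799 m^2


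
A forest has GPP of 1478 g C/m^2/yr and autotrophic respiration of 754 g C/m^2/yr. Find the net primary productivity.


NPP = GPP - Ra = 1478 - 754 = 724 g C/m^2/yr

724 g C/m^2/yr


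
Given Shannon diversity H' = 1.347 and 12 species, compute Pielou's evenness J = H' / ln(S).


ln(12) = 2.48491
J = H' / ln(S) = 1.347 / 2.48491 = 0.542072 ≈ 0.5421

0.5421


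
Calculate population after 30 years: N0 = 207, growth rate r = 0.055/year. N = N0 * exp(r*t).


r*t = 0.055 * 30 = 1.65
exp(1.65) = 5.20698
N = 207 * 5.20698 = 1077.84 ≈ 1078

1078


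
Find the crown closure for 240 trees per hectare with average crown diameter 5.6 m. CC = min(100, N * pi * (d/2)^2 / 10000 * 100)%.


(d/2)^2 = (5.6/2)^2 = 2.8^2 = 7.84
Crown area = 3.141593 * 7.84 = 24.6301 m^2
N * area / 10000 * 100 = 240 * 24.6301 / 10000 * 100 = 59.1122
CC = min(100, 59.1122) = 59.1122 ≈ 59.1%

59.1%


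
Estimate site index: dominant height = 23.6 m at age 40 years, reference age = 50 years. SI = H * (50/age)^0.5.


50/40 = 1.25000
(1.25000)^0.5 = 1.11803
SI = 23.6 * 1.11803 = 26.3855 ≈ 26.4 m

26.4 m


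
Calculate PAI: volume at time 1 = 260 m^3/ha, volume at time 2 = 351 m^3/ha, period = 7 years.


PAI = (V2 - V1) / period = (351 - 260) / 7 = 91 / 7 = 13.00 m^3/ha/yr

13.00 m^3/ha/yr


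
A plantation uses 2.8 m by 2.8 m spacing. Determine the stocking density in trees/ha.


N = 10000 / 2.8^2 = 10000 / 7.84 = 1275.51 ≈ 1276 trees/ha

1276 trees/ha


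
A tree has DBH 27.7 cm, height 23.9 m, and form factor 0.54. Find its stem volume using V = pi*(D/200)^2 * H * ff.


(D/200)^2 = (27.7/200)^2 = 0.1385^2 = 0.01918225
BA = 3.141593 * 0.01918225 = 0.0602628 m^2
V = 0.0602628 * 23.9 * 0.54 = 0.777752 ≈ 0.778 m^3

0.778 m^3


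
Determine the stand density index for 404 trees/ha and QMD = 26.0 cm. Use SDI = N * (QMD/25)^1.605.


QMD/25 = 26.0/25 = 1.04
(1.04)^1.605 = exp(1.605 * ln(1.04)) = exp(1.605 * 0.0392207) = exp(0.0629492) = 1.06497
SDI = 404 * 1.06497 = 430.248 ≈ 430

430


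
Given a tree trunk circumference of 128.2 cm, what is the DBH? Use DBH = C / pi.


DBH = C / pi = 128.2 / 3.141593 = 40.8073 ≈ 40.81 cm

40.81 cm


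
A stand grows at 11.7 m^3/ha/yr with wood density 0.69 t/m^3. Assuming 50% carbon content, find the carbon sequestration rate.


C = 11.7 * 0.69 * 0.5 = 4.0365 ≈ 4.04 t C/ha/yr

4.04 t C/ha/yr


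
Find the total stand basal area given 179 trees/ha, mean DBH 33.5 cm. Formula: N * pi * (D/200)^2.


(D/200)^2 = (33.5/200)^2 = 0.1675^2 = 0.02805625
Individual BA = 3.141593 * 0.02805625 = 0.0881413 m^2
Stand BA = 179 * 0.0881413 = 15.7773 ≈ 15.78 m^2/ha

15.78 m^2/ha


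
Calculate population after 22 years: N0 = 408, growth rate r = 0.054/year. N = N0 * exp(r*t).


r*t = 0.054 * 22 = 1.188
exp(1.188) = 3.28051
N = 408 * 3.28051 = 1338.45 ≈ 1338

1338


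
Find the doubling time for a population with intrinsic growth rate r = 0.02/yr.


td = ln(2) / 0.02 = 0.693147 / 0.02 = 34.6574 ≈ 34.7 years

34.7 years


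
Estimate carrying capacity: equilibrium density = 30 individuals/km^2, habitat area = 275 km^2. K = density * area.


K = 30 * 275 = 8250 individuals

8250 individuals


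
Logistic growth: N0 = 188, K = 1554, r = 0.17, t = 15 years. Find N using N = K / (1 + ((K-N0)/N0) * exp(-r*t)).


(K - N0)/N0 = (1554 - 188)/188 = 1366/188 = 7.26596
r*t = 0.17 * 15 = 2.55; exp(-2.55) = 0.0780817
7.26596 * 0.0780817 = 0.567339
1 + 0.567339 = 1.56734
N = 1554 / 1.56734 = 991.489 ≈ 991

991


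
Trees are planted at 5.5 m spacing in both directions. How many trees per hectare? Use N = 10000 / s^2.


N = 10000 / 5.5^2 = 10000 / 30.25 = 330.579 ≈ 331 trees/ha

331 trees/ha


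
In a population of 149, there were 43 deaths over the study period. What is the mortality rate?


Mortality rate = 43 / 149 = 0.288591 ≈ 0.2886

0.2886


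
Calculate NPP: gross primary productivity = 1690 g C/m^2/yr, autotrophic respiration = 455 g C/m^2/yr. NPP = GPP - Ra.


NPP = GPP - Ra = 1690 - 455 = 1235 g C/m^2/yr

1235 g C/m^2/yr


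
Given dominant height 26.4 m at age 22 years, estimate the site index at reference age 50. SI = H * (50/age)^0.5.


50/22 = 2.27273
(2.27273)^0.5 = 1.50756
SI = 26.4 * 1.50756 = 39.7996 ≈ 39.8 m

39.8 m


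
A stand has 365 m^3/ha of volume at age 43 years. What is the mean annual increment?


MAI = 365 / 43 = 8.4884 ≈ 8.49 m^3/ha/yr

8.49 m^3/ha/yr


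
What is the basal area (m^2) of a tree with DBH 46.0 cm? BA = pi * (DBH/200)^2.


D/200 = 46.0/200 = 0.23 m
(D/200)^2 = 0.23^2 = 0.0529
BA = 3.141593 * 0.0529 = 0.166190 ≈ 0.1662 m^2

0.1662 m^2


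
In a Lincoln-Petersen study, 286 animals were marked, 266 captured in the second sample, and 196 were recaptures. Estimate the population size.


N = M * C / R = 286 * 266 / 196 = 76076 / 196 = 388.14 ≈ 388

388 individuals


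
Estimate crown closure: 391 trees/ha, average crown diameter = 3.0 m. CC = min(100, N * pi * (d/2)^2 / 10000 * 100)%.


(d/2)^2 = (3.0/2)^2 = 1.5^2 = 2.25
Crown area = 3.141593 * 2.25 = 7.06858 m^2
N * area / 10000 * 100 = 391 * 7.06858 / 10000 * 100 = 27.6381
CC = min(100, 27.6381) = 27.6381 ≈ 27.6%

27.6%


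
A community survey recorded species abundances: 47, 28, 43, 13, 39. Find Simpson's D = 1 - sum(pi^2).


Total N = 47 + 28 + 43 + 13 + 39 = 170
Per-species terms:
  p = 47/170 = 0.276471; p^2 = 0.276471^2 = 0.076436
  p = 28/170 = 0.164706; p^2 = 0.164706^2 = 0.027128
  p = 43/170 = 0.252941; p^2 = 0.252941^2 = 0.063979
  p = 13/170 = 0.076471; p^2 = 0.076471^2 = 0.005848
  p = 39/170 = 0.229412; p^2 = 0.229412^2 = 0.052630
sum(p^2) = 0.076436 + 0.027128 + 0.063979 + 0.005848 + 0.052630 = 0.226021
D = 1 - 0.226021 = 0.773979 ≈ 0.7740

0.7740


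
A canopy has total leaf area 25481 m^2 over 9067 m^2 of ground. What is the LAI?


LAI = 25481 / 9067 = 2.8103 ≈ 2.81

2.81


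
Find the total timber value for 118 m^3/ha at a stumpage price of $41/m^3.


Value = 118 * 41 = $4838/ha

$4838/ha


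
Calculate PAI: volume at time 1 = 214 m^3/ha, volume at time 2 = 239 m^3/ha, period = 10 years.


PAI = (V2 - V1) / period = (239 - 214) / 10 = 25 / 10 = 2.50 m^3/ha/yr

2.50 m^3/ha/yr


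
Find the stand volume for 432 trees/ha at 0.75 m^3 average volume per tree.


V_stand = 432 * 0.75 = 324.0 m^3/ha

324.0 m^3/ha


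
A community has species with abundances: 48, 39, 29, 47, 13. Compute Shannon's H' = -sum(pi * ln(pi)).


Total N = 48 + 39 + 29 + 47 + 13 = 176
Per-species terms:
  p = 48/176 = 0.272727; ln(p) = -1.299284; p*ln(p) = 0.272727 * (-1.299284) = -0.354350
  p = 39/176 = 0.221591; ln(p) = -1.506922; p*ln(p) = 0.221591 * (-1.506922) = -0.333920
  p = 29/176 = 0.164773; ln(p) = -1.803187; p*ln(p) = 0.164773 * (-1.803187) = -0.297117
  p = 47/176 = 0.267045; ln(p) = -1.320338; p*ln(p) = 0.267045 * (-1.320338) = -0.352590
  p = 13/176 = 0.073864; ln(p) = -2.605530; p*ln(p) = 0.073864 * (-2.605530) = -0.192455
sum(p*ln(p)) = (-0.354350) + (-0.333920) + (-0.297117) + (-0.352590) + (-0.192455) = -1.530432
H' = -(-1.530432) = 1.530432 ≈ 1.5304

1.5304


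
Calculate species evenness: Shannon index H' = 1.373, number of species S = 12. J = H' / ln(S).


ln(12) = 2.48491
J = H' / ln(S) = 1.373 / 2.48491 = 0.552535 ≈ 0.5525

0.5525


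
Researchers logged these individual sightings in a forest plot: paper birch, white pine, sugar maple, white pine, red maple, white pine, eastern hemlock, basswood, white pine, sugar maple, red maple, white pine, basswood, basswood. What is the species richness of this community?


Total individuals logged = 14
Distinct species (count of individuals): paper birch (1), white pine (5), sugar maple (2), red maple (2), eastern hemlock (1), basswood (3)
Species richness = number of distinct species = 6

6


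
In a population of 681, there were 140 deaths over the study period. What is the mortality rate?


Mortality rate = 140 / 681 = 0.205580 ≈ 0.2056

0.2056


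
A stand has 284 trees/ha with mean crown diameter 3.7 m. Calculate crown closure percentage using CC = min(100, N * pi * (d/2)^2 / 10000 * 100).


(d/2)^2 = (3.7/2)^2 = 1.85^2 = 3.4225
Crown area = 3.141593 * 3.4225 = 10.7521 m^2
N * area / 10000 * 100 = 284 * 10.7521 / 10000 * 100 = 30.5360
CC = min(100, 30.5360) = 30.5360 ≈ 30.5%

30.5%


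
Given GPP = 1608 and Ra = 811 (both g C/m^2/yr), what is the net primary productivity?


NPP = GPP - Ra = 1608 - 811 = 797 g C/m^2/yr

797 g C/m^2/yr


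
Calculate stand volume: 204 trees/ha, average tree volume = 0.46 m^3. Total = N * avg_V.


V_stand = 204 * 0.46 = 93.84 ≈ 93.8 m^3/ha

93.8 m^3/ha


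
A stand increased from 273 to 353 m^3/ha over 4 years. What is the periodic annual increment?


PAI = (V2 - V1) / period = (353 - 273) / 4 = 80 / 4 = 20.00 m^3/ha/yr

20.00 m^3/ha/yr


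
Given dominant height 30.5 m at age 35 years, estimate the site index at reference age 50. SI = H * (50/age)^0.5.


50/35 = 1.42857
(1.42857)^0.5 = 1.19523
SI = 30.5 * 1.19523 = 36.4545 ≈ 36.5 m

36.5 m


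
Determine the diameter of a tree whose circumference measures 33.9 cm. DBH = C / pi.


DBH = C / pi = 33.9 / 3.141593 = 10.7907 ≈ 10.79 cm

10.79 cm


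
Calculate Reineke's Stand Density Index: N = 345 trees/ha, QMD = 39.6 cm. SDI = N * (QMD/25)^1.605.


QMD/25 = 39.6/25 = 1.584
(1.584)^1.605 = exp(1.605 * ln(1.584)) = exp(1.605 * 0.459953) = exp(0.738225) = 2.09222
SDI = 345 * 2.09222 = 721.816 ≈ 722

722


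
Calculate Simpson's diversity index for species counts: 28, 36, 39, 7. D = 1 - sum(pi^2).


Total N = 28 + 36 + 39 + 7 = 110
Per-species terms:
  p = 28/110 = 0.254545; p^2 = 0.254545^2 = 0.064793
  p = 36/110 = 0.327273; p^2 = 0.327273^2 = 0.107108
  p = 39/110 = 0.354545; p^2 = 0.354545^2 = 0.125702
  p = 7/110 = 0.063636; p^2 = 0.063636^2 = 0.004050
sum(p^2) = 0.064793 + 0.107108 + 0.125702 + 0.004050 = 0.301653
D = 1 - 0.301653 = 0.698347 ≈ 0.6983

0.6983


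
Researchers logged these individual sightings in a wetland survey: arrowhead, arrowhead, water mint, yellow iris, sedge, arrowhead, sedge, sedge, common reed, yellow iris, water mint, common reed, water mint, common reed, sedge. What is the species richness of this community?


Total individuals logged = 15
Distinct species (count of individuals): arrowhead (3), water mint (3), yellow iris (2), sedge (4), common reed (3)
Species richness = number of distinct species = 5

5


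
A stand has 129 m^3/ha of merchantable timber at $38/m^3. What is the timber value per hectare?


Value = 129 * 38 = $4902/ha

$4902/ha


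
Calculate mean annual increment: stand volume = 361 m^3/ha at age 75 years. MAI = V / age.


MAI = 361 / 75 = 4.8133 ≈ 4.81 m^3/ha/yr

4.81 m^3/ha/yr


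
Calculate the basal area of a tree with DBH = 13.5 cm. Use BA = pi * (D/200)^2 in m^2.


D/200 = 13.5/200 = 0.0675 m
(D/200)^2 = 0.0675^2 = 0.00455625
BA = 3.141593 * 0.00455625 = 0.0143139 ≈ 0.0143 m^2

0.0143 m^2


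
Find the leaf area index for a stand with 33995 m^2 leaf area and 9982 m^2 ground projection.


LAI = 33995 / 9982 = 3.4056 ≈ 3.41

3.41


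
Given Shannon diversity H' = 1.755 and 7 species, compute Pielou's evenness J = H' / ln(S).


ln(7) = 1.94591
J = H' / ln(S) = 1.755 / 1.94591 = 0.901892 ≈ 0.9019

0.9019


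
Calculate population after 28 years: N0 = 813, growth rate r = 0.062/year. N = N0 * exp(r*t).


r*t = 0.062 * 28 = 1.736
exp(1.736) = 5.67460
N = 813 * 5.67460 = 4613.45 ≈ 4613

4613


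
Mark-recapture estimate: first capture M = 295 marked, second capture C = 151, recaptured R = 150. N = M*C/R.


N = M * C / R = 295 * 151 / 150 = 44545 / 150 = 296.97 ≈ 297

297 individuals


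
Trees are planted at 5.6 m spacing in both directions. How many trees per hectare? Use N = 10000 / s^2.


N = 10000 / 5.6^2 = 10000 / 31.36 = 318.878 ≈ 319 trees/ha

319 trees/ha


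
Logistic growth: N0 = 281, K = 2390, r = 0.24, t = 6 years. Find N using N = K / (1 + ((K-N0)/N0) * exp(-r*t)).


(K - N0)/N0 = (2390 - 281)/281 = 2109/281 = 7.50534
r*t = 0.24 * 6 = 1.44; exp(-1.44) = 0.236928
7.50534 * 0.236928 = 1.77823
1 + 1.77823 = 2.77823
N = 2390 / 2.77823 = 860.260 ≈ 860

860


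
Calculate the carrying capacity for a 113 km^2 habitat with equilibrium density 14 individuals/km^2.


K = 14 * 113 = 1582 individuals

1582 individuals


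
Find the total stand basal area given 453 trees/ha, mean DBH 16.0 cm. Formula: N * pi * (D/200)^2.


(D/200)^2 = (16.0/200)^2 = 0.08^2 = 0.0064
Individual BA = 3.141593 * 0.0064 = 0.0201062 m^2
Stand BA = 453 * 0.0201062 = 9.10811 ≈ 9.11 m^2/ha

9.11 m^2/ha


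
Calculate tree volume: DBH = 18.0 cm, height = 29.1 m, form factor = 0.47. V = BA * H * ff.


(D/200)^2 = (18.0/200)^2 = 0.09^2 = 0.0081
BA = 3.141593 * 0.0081 = 0.0254469 m^2
V = 0.0254469 * 29.1 * 0.47 = 0.348037 ≈ 0.348 m^3

0.348 m^3


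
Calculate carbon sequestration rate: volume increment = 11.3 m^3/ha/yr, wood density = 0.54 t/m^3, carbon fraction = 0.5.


C = 11.3 * 0.54 * 0.5 = 3.051 ≈ 3.05 t C/ha/yr

3.05 t C/ha/yr


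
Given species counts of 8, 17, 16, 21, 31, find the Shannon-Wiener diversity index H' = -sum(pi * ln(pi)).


Total N = 8 + 17 + 16 + 21 + 31 = 93
Per-species terms:
  p = 8/93 = 0.086022; ln(p) = -2.453152; p*ln(p) = 0.086022 * (-2.453152) = -0.211025
  p = 17/93 = 0.182796; ln(p) = -1.699385; p*ln(p) = 0.182796 * (-1.699385) = -0.310641
  p = 16/93 = 0.172043; ln(p) = -1.760011; p*ln(p) = 0.172043 * (-1.760011) = -0.302798
  p = 21/93 = 0.225806; ln(p) = -1.488079; p*ln(p) = 0.225806 * (-1.488079) = -0.336017
  p = 31/93 = 0.333333; ln(p) = -1.098613; p*ln(p) = 0.333333 * (-1.098613) = -0.366204
sum(p*ln(p)) = (-0.211025) + (-0.310641) + (-0.302798) + (-0.336017) + (-0.366204) = -1.526685
H' = -(-1.526685) = 1.526685 ≈ 1.5267

1.5267


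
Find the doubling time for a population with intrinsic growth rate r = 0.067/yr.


td = ln(2) / 0.067 = 0.693147 / 0.067 = 10.3455 ≈ 10.3 years

10.3 years


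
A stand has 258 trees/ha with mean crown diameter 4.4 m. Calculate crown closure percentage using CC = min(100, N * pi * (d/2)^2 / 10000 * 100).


(d/2)^2 = (4.4/2)^2 = 2.2^2 = 4.84
Crown area = 3.141593 * 4.84 = 15.2053 m^2
N * area / 10000 * 100 = 258 * 15.2053 / 10000 * 100 = 39.2297
CC = min(100, 39.2297) = 39.2297 ≈ 39.2%

39.2%


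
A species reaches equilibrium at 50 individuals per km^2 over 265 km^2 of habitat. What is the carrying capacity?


K = 50 * 265 = 13250 individuals

13250 individuals


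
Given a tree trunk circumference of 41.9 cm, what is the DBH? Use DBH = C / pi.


DBH = C / pi = 41.9 / 3.141593 = 13.3372 ≈ 13.34 cm

13.34 cm


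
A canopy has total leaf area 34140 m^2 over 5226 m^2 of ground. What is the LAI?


LAI = 34140 / 5226 = 6.5327 ≈ 6.53

6.53


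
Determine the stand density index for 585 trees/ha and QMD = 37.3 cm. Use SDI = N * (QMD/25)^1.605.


QMD/25 = 37.3/25 = 1.492
(1.492)^1.605 = exp(1.605 * ln(1.492)) = exp(1.605 * 0.400118) = exp(0.642189) = 1.90064
SDI = 585 * 1.90064 = 1111.87 ≈ 1112

1112


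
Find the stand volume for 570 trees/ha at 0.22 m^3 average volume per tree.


V_stand = 570 * 0.22 = 125.4 m^3/ha

125.4 m^3/ha


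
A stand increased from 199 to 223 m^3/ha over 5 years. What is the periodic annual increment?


PAI = (V2 - V1) / period = (223 - 199) / 5 = 24 / 5 = 4.80 m^3/ha/yr

4.80 m^3/ha/yr


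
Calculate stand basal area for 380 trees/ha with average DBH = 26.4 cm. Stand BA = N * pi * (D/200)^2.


(D/200)^2 = (26.4/200)^2 = 0.132^2 = 0.017424
Individual BA = 3.141593 * 0.017424 = 0.0547391 m^2
Stand BA = 380 * 0.0547391 = 20.8009 ≈ 20.80 m^2/ha

20.80 m^2/ha


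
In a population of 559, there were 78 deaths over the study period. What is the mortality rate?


Mortality rate = 78 / 559 = 0.139535 ≈ 0.1395

0.1395


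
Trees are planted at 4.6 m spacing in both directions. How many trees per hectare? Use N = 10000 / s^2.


N = 10000 / 4.6^2 = 10000 / 21.16 = 472.590 ≈ 473 trees/ha

473 trees/ha


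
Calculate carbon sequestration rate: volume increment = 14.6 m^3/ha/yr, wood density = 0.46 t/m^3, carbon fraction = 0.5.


C = 14.6 * 0.46 * 0.5 = 3.358 ≈ 3.36 t C/ha/yr

3.36 t C/ha/yr


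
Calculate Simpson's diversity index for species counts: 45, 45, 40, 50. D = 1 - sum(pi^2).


Total N = 45 + 45 + 40 + 50 = 180
Per-species terms:
  p = 45/180 = 0.250000; p^2 = 0.250000^2 = 0.062500
  p = 45/180 = 0.250000; p^2 = 0.250000^2 = 0.062500
  p = 40/180 = 0.222222; p^2 = 0.222222^2 = 0.049383
  p = 50/180 = 0.277778; p^2 = 0.277778^2 = 0.077161
sum(p^2) = 0.062500 + 0.062500 + 0.049383 + 0.077161 = 0.251544
D = 1 - 0.251544 = 0.748456 ≈ 0.7485

0.7485


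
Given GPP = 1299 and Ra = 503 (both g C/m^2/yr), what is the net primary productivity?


NPP = GPP - Ra = 1299 - 503 = 796 g C/m^2/yr

796 g C/m^2/yr


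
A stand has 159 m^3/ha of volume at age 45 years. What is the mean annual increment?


MAI = 159 / 45 = 3.5333 ≈ 3.53 m^3/ha/yr

3.53 m^3/ha/yr


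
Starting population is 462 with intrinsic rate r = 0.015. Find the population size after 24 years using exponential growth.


r*t = 0.015 * 24 = 0.36
exp(0.36) = 1.43333
N = 462 * 1.43333 = 662.198 ≈ 662

662
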